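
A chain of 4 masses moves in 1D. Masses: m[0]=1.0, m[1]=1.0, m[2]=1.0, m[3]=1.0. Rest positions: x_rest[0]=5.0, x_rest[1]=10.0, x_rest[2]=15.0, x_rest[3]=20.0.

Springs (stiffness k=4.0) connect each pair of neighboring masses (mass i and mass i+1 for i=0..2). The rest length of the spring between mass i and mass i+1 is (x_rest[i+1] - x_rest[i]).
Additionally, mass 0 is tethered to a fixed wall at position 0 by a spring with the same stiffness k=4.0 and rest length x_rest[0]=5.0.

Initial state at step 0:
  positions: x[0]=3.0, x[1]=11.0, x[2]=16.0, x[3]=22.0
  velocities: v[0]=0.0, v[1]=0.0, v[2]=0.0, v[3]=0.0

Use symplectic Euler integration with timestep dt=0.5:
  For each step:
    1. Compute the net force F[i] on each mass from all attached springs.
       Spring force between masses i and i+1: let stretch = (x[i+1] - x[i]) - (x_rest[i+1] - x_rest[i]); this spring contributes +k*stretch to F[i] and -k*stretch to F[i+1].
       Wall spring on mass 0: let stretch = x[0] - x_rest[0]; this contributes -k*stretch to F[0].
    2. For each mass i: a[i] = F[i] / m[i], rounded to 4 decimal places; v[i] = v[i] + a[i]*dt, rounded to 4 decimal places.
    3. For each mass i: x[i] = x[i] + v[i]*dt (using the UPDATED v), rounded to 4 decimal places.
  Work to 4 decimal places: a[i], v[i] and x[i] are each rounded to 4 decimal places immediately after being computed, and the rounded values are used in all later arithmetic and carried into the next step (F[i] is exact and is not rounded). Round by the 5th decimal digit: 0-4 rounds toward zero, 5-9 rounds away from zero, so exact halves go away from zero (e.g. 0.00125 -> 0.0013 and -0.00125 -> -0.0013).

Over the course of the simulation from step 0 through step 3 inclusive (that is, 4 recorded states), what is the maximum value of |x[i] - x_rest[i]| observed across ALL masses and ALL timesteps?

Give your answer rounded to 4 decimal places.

Answer: 4.0000

Derivation:
Step 0: x=[3.0000 11.0000 16.0000 22.0000] v=[0.0000 0.0000 0.0000 0.0000]
Step 1: x=[8.0000 8.0000 17.0000 21.0000] v=[10.0000 -6.0000 2.0000 -2.0000]
Step 2: x=[5.0000 14.0000 13.0000 21.0000] v=[-6.0000 12.0000 -8.0000 0.0000]
Step 3: x=[6.0000 10.0000 18.0000 18.0000] v=[2.0000 -8.0000 10.0000 -6.0000]
Max displacement = 4.0000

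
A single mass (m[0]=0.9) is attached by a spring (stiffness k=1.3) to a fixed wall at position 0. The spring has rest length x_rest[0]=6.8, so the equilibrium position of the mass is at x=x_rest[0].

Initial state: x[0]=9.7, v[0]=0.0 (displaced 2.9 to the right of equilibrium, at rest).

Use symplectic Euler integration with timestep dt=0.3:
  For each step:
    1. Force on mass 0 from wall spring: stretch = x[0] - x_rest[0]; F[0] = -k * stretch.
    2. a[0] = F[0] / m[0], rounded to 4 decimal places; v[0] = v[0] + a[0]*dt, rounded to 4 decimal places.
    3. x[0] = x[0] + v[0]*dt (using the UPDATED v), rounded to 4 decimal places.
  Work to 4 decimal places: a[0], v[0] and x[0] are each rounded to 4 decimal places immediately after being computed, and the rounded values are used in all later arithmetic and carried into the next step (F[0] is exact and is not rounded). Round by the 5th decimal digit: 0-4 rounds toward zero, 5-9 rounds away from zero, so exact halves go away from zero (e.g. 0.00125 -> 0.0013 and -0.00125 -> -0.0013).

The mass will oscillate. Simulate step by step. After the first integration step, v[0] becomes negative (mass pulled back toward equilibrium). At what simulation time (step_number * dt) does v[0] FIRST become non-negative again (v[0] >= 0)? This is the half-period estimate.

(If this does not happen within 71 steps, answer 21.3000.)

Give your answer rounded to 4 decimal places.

Answer: 2.7000

Derivation:
Step 0: x=[9.7000] v=[0.0000]
Step 1: x=[9.3230] v=[-1.2567]
Step 2: x=[8.6180] v=[-2.3500]
Step 3: x=[7.6767] v=[-3.1378]
Step 4: x=[6.6214] v=[-3.5177]
Step 5: x=[5.5893] v=[-3.4403]
Step 6: x=[4.7146] v=[-2.9157]
Step 7: x=[4.1110] v=[-2.0120]
Step 8: x=[3.8570] v=[-0.8468]
Step 9: x=[3.9856] v=[0.4285]
First v>=0 after going negative at step 9, time=2.7000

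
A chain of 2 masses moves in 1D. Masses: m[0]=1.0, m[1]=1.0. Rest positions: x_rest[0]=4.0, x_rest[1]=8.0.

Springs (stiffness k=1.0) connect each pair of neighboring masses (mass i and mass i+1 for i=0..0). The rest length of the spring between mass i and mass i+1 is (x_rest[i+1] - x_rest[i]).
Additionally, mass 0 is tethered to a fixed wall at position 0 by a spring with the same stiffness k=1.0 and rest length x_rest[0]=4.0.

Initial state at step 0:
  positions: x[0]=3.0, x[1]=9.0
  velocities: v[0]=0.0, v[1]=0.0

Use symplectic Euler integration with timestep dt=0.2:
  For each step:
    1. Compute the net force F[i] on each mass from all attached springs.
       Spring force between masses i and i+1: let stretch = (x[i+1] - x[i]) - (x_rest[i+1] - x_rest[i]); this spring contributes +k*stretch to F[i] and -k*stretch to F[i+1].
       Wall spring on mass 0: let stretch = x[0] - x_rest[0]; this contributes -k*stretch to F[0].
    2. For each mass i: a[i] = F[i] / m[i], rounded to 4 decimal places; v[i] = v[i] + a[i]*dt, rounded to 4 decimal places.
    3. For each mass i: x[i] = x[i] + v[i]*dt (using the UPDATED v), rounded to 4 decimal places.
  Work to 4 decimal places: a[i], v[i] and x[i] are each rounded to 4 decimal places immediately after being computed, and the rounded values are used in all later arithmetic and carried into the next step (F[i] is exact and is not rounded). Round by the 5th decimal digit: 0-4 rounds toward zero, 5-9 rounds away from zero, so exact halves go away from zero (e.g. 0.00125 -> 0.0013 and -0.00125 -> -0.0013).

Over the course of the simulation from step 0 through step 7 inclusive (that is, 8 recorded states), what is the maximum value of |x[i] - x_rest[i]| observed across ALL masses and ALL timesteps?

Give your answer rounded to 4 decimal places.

Step 0: x=[3.0000 9.0000] v=[0.0000 0.0000]
Step 1: x=[3.1200 8.9200] v=[0.6000 -0.4000]
Step 2: x=[3.3472 8.7680] v=[1.1360 -0.7600]
Step 3: x=[3.6573 8.5592] v=[1.5507 -1.0442]
Step 4: x=[4.0172 8.3143] v=[1.7996 -1.2246]
Step 5: x=[4.3883 8.0575] v=[1.8556 -1.2840]
Step 6: x=[4.7307 7.8139] v=[1.7118 -1.2178]
Step 7: x=[5.0072 7.6070] v=[1.3823 -1.0344]
Max displacement = 1.0072

Answer: 1.0072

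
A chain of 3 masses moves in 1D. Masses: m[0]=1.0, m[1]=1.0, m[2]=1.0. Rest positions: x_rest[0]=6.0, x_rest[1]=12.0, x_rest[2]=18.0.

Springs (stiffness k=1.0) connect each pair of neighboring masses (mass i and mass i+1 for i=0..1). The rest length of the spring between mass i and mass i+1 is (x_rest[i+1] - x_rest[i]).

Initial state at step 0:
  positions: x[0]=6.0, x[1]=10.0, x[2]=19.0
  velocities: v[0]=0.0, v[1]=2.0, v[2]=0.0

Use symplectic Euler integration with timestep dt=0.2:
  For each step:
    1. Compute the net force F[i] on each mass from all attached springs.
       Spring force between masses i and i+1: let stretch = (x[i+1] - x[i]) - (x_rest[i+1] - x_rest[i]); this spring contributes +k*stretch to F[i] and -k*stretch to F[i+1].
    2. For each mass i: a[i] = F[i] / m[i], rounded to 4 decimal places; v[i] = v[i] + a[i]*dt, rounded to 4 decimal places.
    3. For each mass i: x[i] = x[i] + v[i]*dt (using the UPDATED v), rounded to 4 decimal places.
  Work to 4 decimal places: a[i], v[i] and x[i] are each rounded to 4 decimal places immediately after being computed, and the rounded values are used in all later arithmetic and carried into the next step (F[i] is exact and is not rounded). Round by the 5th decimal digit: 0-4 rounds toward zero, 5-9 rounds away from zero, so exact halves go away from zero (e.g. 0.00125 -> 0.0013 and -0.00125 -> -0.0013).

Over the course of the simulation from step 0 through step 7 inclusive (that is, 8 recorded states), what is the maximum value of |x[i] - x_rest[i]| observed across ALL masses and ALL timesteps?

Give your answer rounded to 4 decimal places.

Answer: 2.5661

Derivation:
Step 0: x=[6.0000 10.0000 19.0000] v=[0.0000 2.0000 0.0000]
Step 1: x=[5.9200 10.6000 18.8800] v=[-0.4000 3.0000 -0.6000]
Step 2: x=[5.7872 11.3440 18.6688] v=[-0.6640 3.7200 -1.0560]
Step 3: x=[5.6367 12.1587 18.4046] v=[-0.7526 4.0736 -1.3210]
Step 4: x=[5.5071 12.9624 18.1306] v=[-0.6482 4.0184 -1.3702]
Step 5: x=[5.4357 13.6746 17.8898] v=[-0.3571 3.5610 -1.2038]
Step 6: x=[5.4538 14.2259 17.7204] v=[0.0907 2.7563 -0.8468]
Step 7: x=[5.5828 14.5661 17.6513] v=[0.6451 1.7008 -0.3457]
Max displacement = 2.5661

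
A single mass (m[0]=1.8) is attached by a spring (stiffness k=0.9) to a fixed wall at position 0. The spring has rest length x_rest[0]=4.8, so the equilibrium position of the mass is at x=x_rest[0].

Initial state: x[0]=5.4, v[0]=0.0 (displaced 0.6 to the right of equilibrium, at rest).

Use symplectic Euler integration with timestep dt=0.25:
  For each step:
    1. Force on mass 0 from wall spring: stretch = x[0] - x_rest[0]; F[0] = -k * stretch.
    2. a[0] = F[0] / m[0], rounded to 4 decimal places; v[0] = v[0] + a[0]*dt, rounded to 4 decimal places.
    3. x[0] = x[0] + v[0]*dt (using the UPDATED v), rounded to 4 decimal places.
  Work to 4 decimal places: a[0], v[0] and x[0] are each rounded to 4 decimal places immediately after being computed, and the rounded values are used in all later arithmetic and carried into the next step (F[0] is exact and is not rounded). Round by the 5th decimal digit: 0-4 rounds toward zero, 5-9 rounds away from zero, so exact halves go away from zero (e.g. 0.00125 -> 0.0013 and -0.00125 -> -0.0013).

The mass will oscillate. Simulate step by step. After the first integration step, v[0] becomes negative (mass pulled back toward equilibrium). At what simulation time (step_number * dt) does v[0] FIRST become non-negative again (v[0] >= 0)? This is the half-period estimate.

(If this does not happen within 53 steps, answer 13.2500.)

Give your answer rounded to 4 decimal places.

Step 0: x=[5.4000] v=[0.0000]
Step 1: x=[5.3813] v=[-0.0750]
Step 2: x=[5.3444] v=[-0.1477]
Step 3: x=[5.2905] v=[-0.2158]
Step 4: x=[5.2212] v=[-0.2771]
Step 5: x=[5.1388] v=[-0.3298]
Step 6: x=[5.0458] v=[-0.3722]
Step 7: x=[4.9451] v=[-0.4029]
Step 8: x=[4.8398] v=[-0.4211]
Step 9: x=[4.7333] v=[-0.4261]
Step 10: x=[4.6289] v=[-0.4178]
Step 11: x=[4.5298] v=[-0.3964]
Step 12: x=[4.4392] v=[-0.3626]
Step 13: x=[4.3598] v=[-0.3175]
Step 14: x=[4.2942] v=[-0.2625]
Step 15: x=[4.2444] v=[-0.1993]
Step 16: x=[4.2119] v=[-0.1299]
Step 17: x=[4.1978] v=[-0.0564]
Step 18: x=[4.2025] v=[0.0189]
First v>=0 after going negative at step 18, time=4.5000

Answer: 4.5000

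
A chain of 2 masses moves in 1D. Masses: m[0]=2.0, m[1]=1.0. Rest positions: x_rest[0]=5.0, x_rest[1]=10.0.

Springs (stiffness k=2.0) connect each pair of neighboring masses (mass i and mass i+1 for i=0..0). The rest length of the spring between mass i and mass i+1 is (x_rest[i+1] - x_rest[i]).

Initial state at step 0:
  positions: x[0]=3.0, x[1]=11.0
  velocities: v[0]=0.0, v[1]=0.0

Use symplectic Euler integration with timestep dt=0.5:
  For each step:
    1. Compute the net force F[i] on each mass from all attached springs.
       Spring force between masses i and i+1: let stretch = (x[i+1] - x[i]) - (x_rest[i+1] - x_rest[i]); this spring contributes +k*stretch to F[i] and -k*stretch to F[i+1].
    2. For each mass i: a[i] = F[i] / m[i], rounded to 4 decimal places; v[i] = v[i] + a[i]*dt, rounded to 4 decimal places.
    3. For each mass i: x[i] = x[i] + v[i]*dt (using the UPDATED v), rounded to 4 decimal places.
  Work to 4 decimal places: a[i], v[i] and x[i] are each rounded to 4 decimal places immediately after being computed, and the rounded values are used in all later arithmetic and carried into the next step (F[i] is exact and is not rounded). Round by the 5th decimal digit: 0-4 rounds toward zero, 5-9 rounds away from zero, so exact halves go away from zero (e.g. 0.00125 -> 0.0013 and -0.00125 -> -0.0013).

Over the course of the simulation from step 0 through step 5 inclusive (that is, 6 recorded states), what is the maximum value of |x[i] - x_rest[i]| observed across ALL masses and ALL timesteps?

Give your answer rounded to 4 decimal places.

Step 0: x=[3.0000 11.0000] v=[0.0000 0.0000]
Step 1: x=[3.7500 9.5000] v=[1.5000 -3.0000]
Step 2: x=[4.6875 7.6250] v=[1.8750 -3.7500]
Step 3: x=[5.1094 6.7813] v=[0.8438 -1.6875]
Step 4: x=[4.6993 7.6016] v=[-0.8203 1.6406]
Step 5: x=[3.7647 9.4708] v=[-1.8692 3.7383]
Max displacement = 3.2187

Answer: 3.2187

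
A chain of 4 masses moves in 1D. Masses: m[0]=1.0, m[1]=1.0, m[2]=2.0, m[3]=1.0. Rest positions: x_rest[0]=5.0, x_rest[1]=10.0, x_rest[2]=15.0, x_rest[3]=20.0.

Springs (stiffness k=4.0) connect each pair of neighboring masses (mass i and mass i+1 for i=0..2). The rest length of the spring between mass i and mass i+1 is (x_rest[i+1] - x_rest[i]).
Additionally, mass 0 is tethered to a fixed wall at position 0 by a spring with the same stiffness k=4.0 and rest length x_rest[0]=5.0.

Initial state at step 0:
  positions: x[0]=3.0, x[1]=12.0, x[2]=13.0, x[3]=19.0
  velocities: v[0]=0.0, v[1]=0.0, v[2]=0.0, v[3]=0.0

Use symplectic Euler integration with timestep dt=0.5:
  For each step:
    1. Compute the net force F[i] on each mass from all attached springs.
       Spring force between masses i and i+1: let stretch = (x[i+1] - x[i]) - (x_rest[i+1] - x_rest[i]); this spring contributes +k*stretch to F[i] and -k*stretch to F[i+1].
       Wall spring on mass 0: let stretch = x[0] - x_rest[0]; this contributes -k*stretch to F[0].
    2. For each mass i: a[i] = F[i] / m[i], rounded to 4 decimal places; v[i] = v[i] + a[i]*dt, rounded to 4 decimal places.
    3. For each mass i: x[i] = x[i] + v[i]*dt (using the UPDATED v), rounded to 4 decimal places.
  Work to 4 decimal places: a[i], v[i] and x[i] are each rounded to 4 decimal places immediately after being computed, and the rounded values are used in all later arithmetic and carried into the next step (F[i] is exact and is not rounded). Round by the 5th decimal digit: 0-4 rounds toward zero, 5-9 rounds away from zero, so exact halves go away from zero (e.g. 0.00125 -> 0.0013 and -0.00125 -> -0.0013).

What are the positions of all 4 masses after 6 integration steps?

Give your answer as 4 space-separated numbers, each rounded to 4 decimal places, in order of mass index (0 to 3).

Answer: 5.2500 10.5000 15.7500 19.7500

Derivation:
Step 0: x=[3.0000 12.0000 13.0000 19.0000] v=[0.0000 0.0000 0.0000 0.0000]
Step 1: x=[9.0000 4.0000 15.5000 18.0000] v=[12.0000 -16.0000 5.0000 -2.0000]
Step 2: x=[1.0000 12.5000 13.5000 19.5000] v=[-16.0000 17.0000 -4.0000 3.0000]
Step 3: x=[3.5000 10.5000 14.0000 20.0000] v=[5.0000 -4.0000 1.0000 1.0000]
Step 4: x=[9.5000 5.0000 15.7500 19.5000] v=[12.0000 -11.0000 3.5000 -1.0000]
Step 5: x=[1.5000 14.7500 14.0000 20.2500] v=[-16.0000 19.5000 -3.5000 1.5000]
Step 6: x=[5.2500 10.5000 15.7500 19.7500] v=[7.5000 -8.5000 3.5000 -1.0000]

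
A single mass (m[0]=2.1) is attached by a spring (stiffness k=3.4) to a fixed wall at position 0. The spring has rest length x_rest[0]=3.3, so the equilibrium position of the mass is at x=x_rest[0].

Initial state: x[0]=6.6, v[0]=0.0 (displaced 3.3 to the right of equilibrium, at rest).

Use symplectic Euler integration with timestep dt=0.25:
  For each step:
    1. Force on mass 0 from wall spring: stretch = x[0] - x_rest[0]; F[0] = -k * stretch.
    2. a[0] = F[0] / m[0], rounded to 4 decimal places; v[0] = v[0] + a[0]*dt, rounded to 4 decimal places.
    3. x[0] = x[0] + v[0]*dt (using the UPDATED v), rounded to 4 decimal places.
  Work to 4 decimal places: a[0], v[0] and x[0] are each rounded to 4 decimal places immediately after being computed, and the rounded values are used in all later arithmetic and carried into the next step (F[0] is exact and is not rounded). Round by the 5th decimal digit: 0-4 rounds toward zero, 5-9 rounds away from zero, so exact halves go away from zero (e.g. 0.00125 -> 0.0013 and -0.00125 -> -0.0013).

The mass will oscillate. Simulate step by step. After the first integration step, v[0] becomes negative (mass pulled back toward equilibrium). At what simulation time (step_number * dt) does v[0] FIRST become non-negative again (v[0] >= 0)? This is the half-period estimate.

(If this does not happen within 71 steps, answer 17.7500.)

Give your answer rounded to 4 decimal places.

Answer: 2.5000

Derivation:
Step 0: x=[6.6000] v=[0.0000]
Step 1: x=[6.2661] v=[-1.3357]
Step 2: x=[5.6320] v=[-2.5363]
Step 3: x=[4.7620] v=[-3.4802]
Step 4: x=[3.7440] v=[-4.0720]
Step 5: x=[2.6811] v=[-4.2517]
Step 6: x=[1.6808] v=[-4.0012]
Step 7: x=[0.8444] v=[-3.3458]
Step 8: x=[0.2564] v=[-2.3519]
Step 9: x=[-0.0236] v=[-1.1200]
Step 10: x=[0.0327] v=[0.2253]
First v>=0 after going negative at step 10, time=2.5000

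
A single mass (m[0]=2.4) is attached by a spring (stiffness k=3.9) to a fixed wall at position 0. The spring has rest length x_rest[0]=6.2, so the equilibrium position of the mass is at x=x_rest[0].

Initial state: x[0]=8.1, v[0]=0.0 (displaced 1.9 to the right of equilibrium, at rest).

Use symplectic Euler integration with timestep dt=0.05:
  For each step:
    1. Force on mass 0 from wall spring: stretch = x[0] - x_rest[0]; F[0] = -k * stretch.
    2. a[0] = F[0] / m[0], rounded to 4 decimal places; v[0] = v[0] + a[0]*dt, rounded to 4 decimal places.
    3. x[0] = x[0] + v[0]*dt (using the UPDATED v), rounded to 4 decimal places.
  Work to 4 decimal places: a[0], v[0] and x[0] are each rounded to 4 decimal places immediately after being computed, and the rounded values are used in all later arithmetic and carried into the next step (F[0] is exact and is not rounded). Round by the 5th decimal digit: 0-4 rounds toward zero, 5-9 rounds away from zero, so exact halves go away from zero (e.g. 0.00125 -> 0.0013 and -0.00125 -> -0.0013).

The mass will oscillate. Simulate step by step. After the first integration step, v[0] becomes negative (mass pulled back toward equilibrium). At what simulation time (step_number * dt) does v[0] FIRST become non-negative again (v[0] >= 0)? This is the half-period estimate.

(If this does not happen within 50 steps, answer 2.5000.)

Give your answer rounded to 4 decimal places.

Step 0: x=[8.1000] v=[0.0000]
Step 1: x=[8.0923] v=[-0.1544]
Step 2: x=[8.0769] v=[-0.3082]
Step 3: x=[8.0539] v=[-0.4607]
Step 4: x=[8.0233] v=[-0.6113]
Step 5: x=[7.9853] v=[-0.7594]
Step 6: x=[7.9401] v=[-0.9045]
Step 7: x=[7.8878] v=[-1.0459]
Step 8: x=[7.8287] v=[-1.1830]
Step 9: x=[7.7629] v=[-1.3153]
Step 10: x=[7.6908] v=[-1.4423]
Step 11: x=[7.6126] v=[-1.5634]
Step 12: x=[7.5287] v=[-1.6782]
Step 13: x=[7.4394] v=[-1.7862]
Step 14: x=[7.3451] v=[-1.8869]
Step 15: x=[7.2461] v=[-1.9799]
Step 16: x=[7.1429] v=[-2.0649]
Step 17: x=[7.0358] v=[-2.1415]
Step 18: x=[6.9253] v=[-2.2094]
Step 19: x=[6.8119] v=[-2.2683]
Step 20: x=[6.6960] v=[-2.3180]
Step 21: x=[6.5781] v=[-2.3583]
Step 22: x=[6.4587] v=[-2.3890]
Step 23: x=[6.3382] v=[-2.4100]
Step 24: x=[6.2171] v=[-2.4212]
Step 25: x=[6.0960] v=[-2.4226]
Step 26: x=[5.9753] v=[-2.4142]
Step 27: x=[5.8555] v=[-2.3959]
Step 28: x=[5.7371] v=[-2.3679]
Step 29: x=[5.6206] v=[-2.3303]
Step 30: x=[5.5064] v=[-2.2832]
Step 31: x=[5.3951] v=[-2.2268]
Step 32: x=[5.2870] v=[-2.1614]
Step 33: x=[5.1826] v=[-2.0872]
Step 34: x=[5.0824] v=[-2.0045]
Step 35: x=[4.9867] v=[-1.9137]
Step 36: x=[4.8959] v=[-1.8151]
Step 37: x=[4.8104] v=[-1.7091]
Step 38: x=[4.7306] v=[-1.5962]
Step 39: x=[4.6568] v=[-1.4768]
Step 40: x=[4.5892] v=[-1.3514]
Step 41: x=[4.5282] v=[-1.2205]
Step 42: x=[4.4740] v=[-1.0847]
Step 43: x=[4.4268] v=[-0.9445]
Step 44: x=[4.3868] v=[-0.8004]
Step 45: x=[4.3541] v=[-0.6531]
Step 46: x=[4.3289] v=[-0.5031]
Step 47: x=[4.3113] v=[-0.3511]
Step 48: x=[4.3014] v=[-0.1976]
Step 49: x=[4.2992] v=[-0.0433]
Step 50: x=[4.3048] v=[0.1111]
First v>=0 after going negative at step 50, time=2.5000

Answer: 2.5000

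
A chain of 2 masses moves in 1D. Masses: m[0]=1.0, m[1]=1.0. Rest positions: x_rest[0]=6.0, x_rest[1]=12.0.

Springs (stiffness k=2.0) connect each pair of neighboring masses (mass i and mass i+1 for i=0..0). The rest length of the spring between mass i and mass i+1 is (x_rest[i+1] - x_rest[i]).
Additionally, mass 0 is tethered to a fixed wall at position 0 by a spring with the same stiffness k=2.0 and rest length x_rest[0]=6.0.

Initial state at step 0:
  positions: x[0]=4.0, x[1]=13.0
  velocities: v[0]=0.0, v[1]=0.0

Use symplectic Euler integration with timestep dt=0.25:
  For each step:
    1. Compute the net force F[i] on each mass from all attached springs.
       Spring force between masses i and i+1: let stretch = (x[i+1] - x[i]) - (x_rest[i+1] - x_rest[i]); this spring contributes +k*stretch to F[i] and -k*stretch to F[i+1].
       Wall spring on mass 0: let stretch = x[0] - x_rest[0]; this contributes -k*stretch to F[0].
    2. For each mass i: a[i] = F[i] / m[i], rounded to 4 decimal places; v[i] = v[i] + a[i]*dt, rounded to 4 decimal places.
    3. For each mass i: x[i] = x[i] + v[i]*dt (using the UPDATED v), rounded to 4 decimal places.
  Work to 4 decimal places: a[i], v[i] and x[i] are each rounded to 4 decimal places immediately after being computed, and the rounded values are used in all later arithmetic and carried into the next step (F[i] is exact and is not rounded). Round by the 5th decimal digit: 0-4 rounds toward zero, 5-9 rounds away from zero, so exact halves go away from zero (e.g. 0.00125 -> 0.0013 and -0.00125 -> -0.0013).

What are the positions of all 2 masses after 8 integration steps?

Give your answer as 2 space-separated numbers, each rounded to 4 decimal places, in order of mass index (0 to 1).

Answer: 5.6009 12.3147

Derivation:
Step 0: x=[4.0000 13.0000] v=[0.0000 0.0000]
Step 1: x=[4.6250 12.6250] v=[2.5000 -1.5000]
Step 2: x=[5.6719 12.0000] v=[4.1875 -2.5000]
Step 3: x=[6.8008 11.3340] v=[4.5156 -2.6641]
Step 4: x=[7.6463 10.8513] v=[3.3818 -1.9307]
Step 5: x=[7.9366 10.7180] v=[1.1612 -0.5332]
Step 6: x=[7.5825 10.9870] v=[-1.4164 1.0761]
Step 7: x=[6.7062 11.5805] v=[-3.5054 2.3739]
Step 8: x=[5.6009 12.3147] v=[-4.4214 2.9368]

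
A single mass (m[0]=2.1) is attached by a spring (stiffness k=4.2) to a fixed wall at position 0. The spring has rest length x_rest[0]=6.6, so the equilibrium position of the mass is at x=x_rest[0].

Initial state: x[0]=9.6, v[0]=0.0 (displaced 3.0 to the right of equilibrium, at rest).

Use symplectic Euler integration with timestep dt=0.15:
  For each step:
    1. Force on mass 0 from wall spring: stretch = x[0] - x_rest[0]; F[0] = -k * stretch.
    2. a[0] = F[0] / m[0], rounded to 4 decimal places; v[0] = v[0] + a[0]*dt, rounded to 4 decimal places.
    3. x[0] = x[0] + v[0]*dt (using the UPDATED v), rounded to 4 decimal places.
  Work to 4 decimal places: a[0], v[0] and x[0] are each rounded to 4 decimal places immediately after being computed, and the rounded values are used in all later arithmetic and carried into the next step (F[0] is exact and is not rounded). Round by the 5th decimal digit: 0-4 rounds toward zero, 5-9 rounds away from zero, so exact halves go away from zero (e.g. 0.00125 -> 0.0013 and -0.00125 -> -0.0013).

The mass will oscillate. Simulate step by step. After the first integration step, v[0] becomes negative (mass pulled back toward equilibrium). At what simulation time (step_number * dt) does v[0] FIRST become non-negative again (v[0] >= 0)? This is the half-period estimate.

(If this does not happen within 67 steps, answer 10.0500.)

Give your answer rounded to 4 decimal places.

Answer: 2.2500

Derivation:
Step 0: x=[9.6000] v=[0.0000]
Step 1: x=[9.4650] v=[-0.9000]
Step 2: x=[9.2011] v=[-1.7595]
Step 3: x=[8.8201] v=[-2.5398]
Step 4: x=[8.3392] v=[-3.2058]
Step 5: x=[7.7801] v=[-3.7276]
Step 6: x=[7.1679] v=[-4.0816]
Step 7: x=[6.5301] v=[-4.2520]
Step 8: x=[5.8955] v=[-4.2310]
Step 9: x=[5.2925] v=[-4.0197]
Step 10: x=[4.7484] v=[-3.6275]
Step 11: x=[4.2876] v=[-3.0720]
Step 12: x=[3.9309] v=[-2.3783]
Step 13: x=[3.6943] v=[-1.5776]
Step 14: x=[3.5884] v=[-0.7059]
Step 15: x=[3.6180] v=[0.1976]
First v>=0 after going negative at step 15, time=2.2500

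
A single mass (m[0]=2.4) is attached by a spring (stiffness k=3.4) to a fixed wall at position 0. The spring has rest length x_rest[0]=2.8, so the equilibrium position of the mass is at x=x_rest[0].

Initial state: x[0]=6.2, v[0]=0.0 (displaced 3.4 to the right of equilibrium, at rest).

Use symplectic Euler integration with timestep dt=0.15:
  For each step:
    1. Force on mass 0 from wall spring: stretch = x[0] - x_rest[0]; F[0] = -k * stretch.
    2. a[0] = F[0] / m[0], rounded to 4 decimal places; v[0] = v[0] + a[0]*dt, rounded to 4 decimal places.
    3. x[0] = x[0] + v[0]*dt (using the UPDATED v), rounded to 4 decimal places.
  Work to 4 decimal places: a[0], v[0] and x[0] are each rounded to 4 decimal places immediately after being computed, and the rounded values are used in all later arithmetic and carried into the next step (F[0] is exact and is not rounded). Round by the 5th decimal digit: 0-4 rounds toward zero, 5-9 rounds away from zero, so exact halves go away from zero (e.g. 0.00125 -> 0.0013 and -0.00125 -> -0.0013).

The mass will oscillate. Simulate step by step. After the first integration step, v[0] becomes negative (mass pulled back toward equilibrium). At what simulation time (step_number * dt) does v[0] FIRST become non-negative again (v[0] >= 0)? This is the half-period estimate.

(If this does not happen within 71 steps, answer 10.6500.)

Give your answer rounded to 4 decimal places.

Step 0: x=[6.2000] v=[0.0000]
Step 1: x=[6.0916] v=[-0.7225]
Step 2: x=[5.8783] v=[-1.4220]
Step 3: x=[5.5669] v=[-2.0761]
Step 4: x=[5.1673] v=[-2.6641]
Step 5: x=[4.6922] v=[-3.1672]
Step 6: x=[4.1568] v=[-3.5693]
Step 7: x=[3.5782] v=[-3.8576]
Step 8: x=[2.9748] v=[-4.0230]
Step 9: x=[2.3658] v=[-4.0601]
Step 10: x=[1.7706] v=[-3.9678]
Step 11: x=[1.2082] v=[-3.7491]
Step 12: x=[0.6966] v=[-3.4108]
Step 13: x=[0.2520] v=[-2.9638]
Step 14: x=[-0.1113] v=[-2.4223]
Step 15: x=[-0.3819] v=[-1.8037]
Step 16: x=[-0.5510] v=[-1.1275]
Step 17: x=[-0.6133] v=[-0.4154]
Step 18: x=[-0.5668] v=[0.3099]
First v>=0 after going negative at step 18, time=2.7000

Answer: 2.7000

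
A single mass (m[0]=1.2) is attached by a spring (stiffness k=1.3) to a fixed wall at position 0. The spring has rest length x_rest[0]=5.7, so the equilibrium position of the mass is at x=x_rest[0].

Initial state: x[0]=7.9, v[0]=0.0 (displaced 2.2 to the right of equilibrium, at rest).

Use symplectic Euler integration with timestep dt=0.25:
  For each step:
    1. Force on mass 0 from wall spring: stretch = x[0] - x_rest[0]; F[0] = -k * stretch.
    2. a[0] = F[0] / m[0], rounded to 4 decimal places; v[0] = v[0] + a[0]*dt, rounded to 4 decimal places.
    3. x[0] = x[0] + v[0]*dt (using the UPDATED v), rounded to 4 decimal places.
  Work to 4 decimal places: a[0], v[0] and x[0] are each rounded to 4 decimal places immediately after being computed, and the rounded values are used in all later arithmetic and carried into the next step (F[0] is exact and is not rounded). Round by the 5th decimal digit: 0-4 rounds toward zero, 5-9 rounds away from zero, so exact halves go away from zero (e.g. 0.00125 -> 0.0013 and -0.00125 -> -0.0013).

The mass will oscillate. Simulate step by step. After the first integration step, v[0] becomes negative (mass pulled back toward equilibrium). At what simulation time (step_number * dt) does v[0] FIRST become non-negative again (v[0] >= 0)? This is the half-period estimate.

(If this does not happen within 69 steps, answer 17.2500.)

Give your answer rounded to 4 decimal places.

Step 0: x=[7.9000] v=[0.0000]
Step 1: x=[7.7511] v=[-0.5958]
Step 2: x=[7.4633] v=[-1.1513]
Step 3: x=[7.0561] v=[-1.6289]
Step 4: x=[6.5571] v=[-1.9962]
Step 5: x=[6.0000] v=[-2.2283]
Step 6: x=[5.4226] v=[-2.3096]
Step 7: x=[4.8640] v=[-2.2345]
Step 8: x=[4.3620] v=[-2.0081]
Step 9: x=[3.9506] v=[-1.6457]
Step 10: x=[3.6576] v=[-1.1719]
Step 11: x=[3.5029] v=[-0.6188]
Step 12: x=[3.4970] v=[-0.0238]
Step 13: x=[3.6402] v=[0.5729]
First v>=0 after going negative at step 13, time=3.2500

Answer: 3.2500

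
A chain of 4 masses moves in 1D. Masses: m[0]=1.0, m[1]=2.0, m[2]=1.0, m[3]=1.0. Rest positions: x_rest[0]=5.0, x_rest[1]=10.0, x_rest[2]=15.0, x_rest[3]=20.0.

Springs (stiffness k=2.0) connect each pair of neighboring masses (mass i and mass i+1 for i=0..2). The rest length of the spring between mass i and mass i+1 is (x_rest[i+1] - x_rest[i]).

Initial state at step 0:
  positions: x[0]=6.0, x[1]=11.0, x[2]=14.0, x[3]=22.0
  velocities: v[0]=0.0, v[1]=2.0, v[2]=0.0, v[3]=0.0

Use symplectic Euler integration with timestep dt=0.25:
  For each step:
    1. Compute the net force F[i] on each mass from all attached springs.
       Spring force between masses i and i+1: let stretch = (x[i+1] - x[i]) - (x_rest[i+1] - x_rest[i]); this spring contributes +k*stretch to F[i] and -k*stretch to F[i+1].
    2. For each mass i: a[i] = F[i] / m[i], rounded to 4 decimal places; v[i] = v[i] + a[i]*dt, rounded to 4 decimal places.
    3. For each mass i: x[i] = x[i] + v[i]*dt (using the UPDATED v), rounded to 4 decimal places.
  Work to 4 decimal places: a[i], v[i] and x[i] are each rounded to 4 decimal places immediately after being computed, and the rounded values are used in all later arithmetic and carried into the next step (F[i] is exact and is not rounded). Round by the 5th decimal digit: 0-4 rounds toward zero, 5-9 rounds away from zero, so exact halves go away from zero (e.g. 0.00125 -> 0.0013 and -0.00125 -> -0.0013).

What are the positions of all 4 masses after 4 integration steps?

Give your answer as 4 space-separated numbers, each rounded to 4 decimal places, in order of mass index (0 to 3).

Step 0: x=[6.0000 11.0000 14.0000 22.0000] v=[0.0000 2.0000 0.0000 0.0000]
Step 1: x=[6.0000 11.3750 14.6250 21.6250] v=[0.0000 1.5000 2.5000 -1.5000]
Step 2: x=[6.0469 11.6172 15.7188 21.0000] v=[0.1875 0.9688 4.3750 -2.5000]
Step 3: x=[6.1651 11.7676 16.9600 20.3399] v=[0.4727 0.6016 4.9648 -2.6406]
Step 4: x=[6.3586 11.8924 17.9747 19.8823] v=[0.7740 0.4991 4.0586 -1.8306]

Answer: 6.3586 11.8924 17.9747 19.8823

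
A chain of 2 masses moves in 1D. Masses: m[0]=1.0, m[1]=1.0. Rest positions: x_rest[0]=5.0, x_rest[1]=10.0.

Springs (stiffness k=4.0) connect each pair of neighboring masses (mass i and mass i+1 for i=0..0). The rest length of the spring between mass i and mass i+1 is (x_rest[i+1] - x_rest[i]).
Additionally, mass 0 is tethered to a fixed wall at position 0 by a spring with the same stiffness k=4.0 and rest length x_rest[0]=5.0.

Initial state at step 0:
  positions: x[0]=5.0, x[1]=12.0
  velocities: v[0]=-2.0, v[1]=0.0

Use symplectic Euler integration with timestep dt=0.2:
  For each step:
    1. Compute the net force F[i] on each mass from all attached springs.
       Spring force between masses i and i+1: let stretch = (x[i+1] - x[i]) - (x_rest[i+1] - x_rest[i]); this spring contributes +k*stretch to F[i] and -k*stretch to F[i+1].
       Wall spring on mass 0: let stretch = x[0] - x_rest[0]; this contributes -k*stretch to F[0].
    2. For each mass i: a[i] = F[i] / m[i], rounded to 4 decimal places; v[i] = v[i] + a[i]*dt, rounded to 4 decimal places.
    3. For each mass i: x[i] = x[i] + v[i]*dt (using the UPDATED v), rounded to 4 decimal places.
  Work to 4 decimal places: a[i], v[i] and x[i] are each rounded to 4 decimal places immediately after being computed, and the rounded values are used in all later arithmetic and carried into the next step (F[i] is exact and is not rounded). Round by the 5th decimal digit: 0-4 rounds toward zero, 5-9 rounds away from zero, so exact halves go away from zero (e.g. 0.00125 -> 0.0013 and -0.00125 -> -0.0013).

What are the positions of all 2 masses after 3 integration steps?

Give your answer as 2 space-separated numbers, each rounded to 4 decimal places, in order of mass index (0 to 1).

Step 0: x=[5.0000 12.0000] v=[-2.0000 0.0000]
Step 1: x=[4.9200 11.6800] v=[-0.4000 -1.6000]
Step 2: x=[5.1344 11.0784] v=[1.0720 -3.0080]
Step 3: x=[5.4783 10.3258] v=[1.7197 -3.7632]

Answer: 5.4783 10.3258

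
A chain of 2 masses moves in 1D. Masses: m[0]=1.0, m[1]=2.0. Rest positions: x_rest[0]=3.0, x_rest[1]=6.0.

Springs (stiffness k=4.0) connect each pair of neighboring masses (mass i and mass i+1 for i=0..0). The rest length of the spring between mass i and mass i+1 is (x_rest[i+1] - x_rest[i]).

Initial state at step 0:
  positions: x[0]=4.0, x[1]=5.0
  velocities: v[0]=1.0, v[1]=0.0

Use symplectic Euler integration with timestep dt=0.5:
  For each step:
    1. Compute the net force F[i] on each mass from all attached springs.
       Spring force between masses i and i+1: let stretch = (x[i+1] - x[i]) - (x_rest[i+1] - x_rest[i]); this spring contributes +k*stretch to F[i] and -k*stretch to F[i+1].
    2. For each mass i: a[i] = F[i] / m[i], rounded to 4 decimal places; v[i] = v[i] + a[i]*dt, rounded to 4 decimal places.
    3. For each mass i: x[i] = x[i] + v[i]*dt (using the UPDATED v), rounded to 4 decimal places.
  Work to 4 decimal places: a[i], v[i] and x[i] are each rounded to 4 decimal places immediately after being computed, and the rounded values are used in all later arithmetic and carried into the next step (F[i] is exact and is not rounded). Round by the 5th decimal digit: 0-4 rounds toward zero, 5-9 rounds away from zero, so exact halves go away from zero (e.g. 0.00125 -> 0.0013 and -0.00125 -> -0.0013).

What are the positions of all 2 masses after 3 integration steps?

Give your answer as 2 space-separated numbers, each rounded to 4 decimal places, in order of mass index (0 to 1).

Step 0: x=[4.0000 5.0000] v=[1.0000 0.0000]
Step 1: x=[2.5000 6.0000] v=[-3.0000 2.0000]
Step 2: x=[1.5000 6.7500] v=[-2.0000 1.5000]
Step 3: x=[2.7500 6.3750] v=[2.5000 -0.7500]

Answer: 2.7500 6.3750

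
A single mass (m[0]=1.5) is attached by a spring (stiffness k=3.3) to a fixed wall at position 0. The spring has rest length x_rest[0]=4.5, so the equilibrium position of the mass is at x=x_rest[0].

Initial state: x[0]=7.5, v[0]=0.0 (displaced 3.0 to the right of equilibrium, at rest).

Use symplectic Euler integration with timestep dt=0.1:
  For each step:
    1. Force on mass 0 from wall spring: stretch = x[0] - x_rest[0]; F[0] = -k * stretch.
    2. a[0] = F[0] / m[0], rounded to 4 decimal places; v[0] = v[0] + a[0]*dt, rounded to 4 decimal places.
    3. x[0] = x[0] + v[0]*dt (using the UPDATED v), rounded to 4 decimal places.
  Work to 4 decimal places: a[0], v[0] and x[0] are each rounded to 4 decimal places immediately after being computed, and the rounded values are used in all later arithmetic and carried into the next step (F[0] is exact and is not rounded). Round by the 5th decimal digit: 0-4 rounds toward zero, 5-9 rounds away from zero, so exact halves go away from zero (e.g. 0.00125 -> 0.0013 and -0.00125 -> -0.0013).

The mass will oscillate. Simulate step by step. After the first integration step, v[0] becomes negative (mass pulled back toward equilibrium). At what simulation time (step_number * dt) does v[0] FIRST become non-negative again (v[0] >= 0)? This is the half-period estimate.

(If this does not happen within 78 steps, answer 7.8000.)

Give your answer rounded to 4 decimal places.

Step 0: x=[7.5000] v=[0.0000]
Step 1: x=[7.4340] v=[-0.6600]
Step 2: x=[7.3035] v=[-1.3055]
Step 3: x=[7.1113] v=[-1.9223]
Step 4: x=[6.8616] v=[-2.4968]
Step 5: x=[6.5600] v=[-3.0164]
Step 6: x=[6.2130] v=[-3.4696]
Step 7: x=[5.8284] v=[-3.8465]
Step 8: x=[5.4145] v=[-4.1388]
Step 9: x=[4.9805] v=[-4.3400]
Step 10: x=[4.5359] v=[-4.4457]
Step 11: x=[4.0905] v=[-4.4536]
Step 12: x=[3.6542] v=[-4.3635]
Step 13: x=[3.2365] v=[-4.1774]
Step 14: x=[2.8466] v=[-3.8994]
Step 15: x=[2.4930] v=[-3.5357]
Step 16: x=[2.1836] v=[-3.0942]
Step 17: x=[1.9251] v=[-2.5846]
Step 18: x=[1.7233] v=[-2.0181]
Step 19: x=[1.5826] v=[-1.4072]
Step 20: x=[1.5061] v=[-0.7654]
Step 21: x=[1.4954] v=[-0.1067]
Step 22: x=[1.5508] v=[0.5543]
First v>=0 after going negative at step 22, time=2.2000

Answer: 2.2000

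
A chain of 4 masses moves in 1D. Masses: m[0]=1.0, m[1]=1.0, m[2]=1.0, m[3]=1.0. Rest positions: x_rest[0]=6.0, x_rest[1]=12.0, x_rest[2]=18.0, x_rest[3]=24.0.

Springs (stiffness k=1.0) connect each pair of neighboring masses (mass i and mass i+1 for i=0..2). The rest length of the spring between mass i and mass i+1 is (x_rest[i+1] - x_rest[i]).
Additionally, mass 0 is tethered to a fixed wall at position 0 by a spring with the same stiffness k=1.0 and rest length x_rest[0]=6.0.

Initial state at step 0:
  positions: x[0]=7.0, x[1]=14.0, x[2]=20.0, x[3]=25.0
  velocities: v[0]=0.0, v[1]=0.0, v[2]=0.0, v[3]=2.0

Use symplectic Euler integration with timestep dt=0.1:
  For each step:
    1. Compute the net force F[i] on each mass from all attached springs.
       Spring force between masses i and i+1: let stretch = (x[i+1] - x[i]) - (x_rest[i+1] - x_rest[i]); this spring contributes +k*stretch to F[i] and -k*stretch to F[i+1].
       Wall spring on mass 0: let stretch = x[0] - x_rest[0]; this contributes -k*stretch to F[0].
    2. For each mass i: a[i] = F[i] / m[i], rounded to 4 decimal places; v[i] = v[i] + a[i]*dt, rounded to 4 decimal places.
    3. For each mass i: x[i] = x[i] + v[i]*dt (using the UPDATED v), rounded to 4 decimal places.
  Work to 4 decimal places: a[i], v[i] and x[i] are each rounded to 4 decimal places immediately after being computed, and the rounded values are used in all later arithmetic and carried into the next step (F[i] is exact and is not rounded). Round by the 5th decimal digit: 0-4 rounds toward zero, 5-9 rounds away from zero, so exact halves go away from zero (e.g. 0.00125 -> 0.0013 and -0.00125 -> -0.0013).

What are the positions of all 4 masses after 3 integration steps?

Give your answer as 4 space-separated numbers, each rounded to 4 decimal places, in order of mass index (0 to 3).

Step 0: x=[7.0000 14.0000 20.0000 25.0000] v=[0.0000 0.0000 0.0000 2.0000]
Step 1: x=[7.0000 13.9900 19.9900 25.2100] v=[0.0000 -0.1000 -0.1000 2.1000]
Step 2: x=[6.9999 13.9701 19.9722 25.4278] v=[-0.0010 -0.1990 -0.1780 2.1780]
Step 3: x=[6.9995 13.9405 19.9489 25.6510] v=[-0.0040 -0.2958 -0.2327 2.2324]

Answer: 6.9995 13.9405 19.9489 25.6510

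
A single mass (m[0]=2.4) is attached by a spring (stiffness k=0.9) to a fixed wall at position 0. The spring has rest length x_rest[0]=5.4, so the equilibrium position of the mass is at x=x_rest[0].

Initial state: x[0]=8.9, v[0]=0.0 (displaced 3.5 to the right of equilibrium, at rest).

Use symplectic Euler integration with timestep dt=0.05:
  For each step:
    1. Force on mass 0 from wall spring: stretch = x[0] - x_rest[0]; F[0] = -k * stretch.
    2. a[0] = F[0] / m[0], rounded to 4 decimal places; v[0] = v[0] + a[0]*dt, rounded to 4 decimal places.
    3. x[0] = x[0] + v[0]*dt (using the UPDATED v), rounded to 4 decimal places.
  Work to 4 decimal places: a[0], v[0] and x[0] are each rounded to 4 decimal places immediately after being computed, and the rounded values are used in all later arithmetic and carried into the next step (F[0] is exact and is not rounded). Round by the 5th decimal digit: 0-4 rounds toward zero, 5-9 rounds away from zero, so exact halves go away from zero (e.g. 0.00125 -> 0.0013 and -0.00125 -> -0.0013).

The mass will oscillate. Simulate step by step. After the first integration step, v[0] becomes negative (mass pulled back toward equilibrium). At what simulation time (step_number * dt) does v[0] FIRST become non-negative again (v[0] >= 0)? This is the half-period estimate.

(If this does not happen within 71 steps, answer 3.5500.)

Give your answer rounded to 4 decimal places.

Answer: 3.5500

Derivation:
Step 0: x=[8.9000] v=[0.0000]
Step 1: x=[8.8967] v=[-0.0656]
Step 2: x=[8.8901] v=[-0.1312]
Step 3: x=[8.8803] v=[-0.1966]
Step 4: x=[8.8672] v=[-0.2619]
Step 5: x=[8.8509] v=[-0.3269]
Step 6: x=[8.8313] v=[-0.3916]
Step 7: x=[8.8085] v=[-0.4559]
Step 8: x=[8.7825] v=[-0.5198]
Step 9: x=[8.7533] v=[-0.5832]
Step 10: x=[8.7210] v=[-0.6461]
Step 11: x=[8.6856] v=[-0.7084]
Step 12: x=[8.6471] v=[-0.7700]
Step 13: x=[8.6056] v=[-0.8309]
Step 14: x=[8.5611] v=[-0.8910]
Step 15: x=[8.5136] v=[-0.9503]
Step 16: x=[8.4632] v=[-1.0087]
Step 17: x=[8.4099] v=[-1.0661]
Step 18: x=[8.3538] v=[-1.1225]
Step 19: x=[8.2949] v=[-1.1779]
Step 20: x=[8.2333] v=[-1.2322]
Step 21: x=[8.1690] v=[-1.2853]
Step 22: x=[8.1021] v=[-1.3372]
Step 23: x=[8.0327] v=[-1.3879]
Step 24: x=[7.9608] v=[-1.4373]
Step 25: x=[7.8865] v=[-1.4853]
Step 26: x=[7.8099] v=[-1.5319]
Step 27: x=[7.7310] v=[-1.5771]
Step 28: x=[7.6500] v=[-1.6208]
Step 29: x=[7.5669] v=[-1.6630]
Step 30: x=[7.4817] v=[-1.7036]
Step 31: x=[7.3946] v=[-1.7426]
Step 32: x=[7.3056] v=[-1.7800]
Step 33: x=[7.2148] v=[-1.8157]
Step 34: x=[7.1223] v=[-1.8497]
Step 35: x=[7.0282] v=[-1.8820]
Step 36: x=[6.9326] v=[-1.9125]
Step 37: x=[6.8355] v=[-1.9412]
Step 38: x=[6.7371] v=[-1.9681]
Step 39: x=[6.6374] v=[-1.9932]
Step 40: x=[6.5366] v=[-2.0164]
Step 41: x=[6.4347] v=[-2.0377]
Step 42: x=[6.3318] v=[-2.0571]
Step 43: x=[6.2281] v=[-2.0746]
Step 44: x=[6.1236] v=[-2.0901]
Step 45: x=[6.0184] v=[-2.1037]
Step 46: x=[5.9126] v=[-2.1153]
Step 47: x=[5.8064] v=[-2.1249]
Step 48: x=[5.6998] v=[-2.1325]
Step 49: x=[5.5929] v=[-2.1381]
Step 50: x=[5.4858] v=[-2.1417]
Step 51: x=[5.3786] v=[-2.1433]
Step 52: x=[5.2715] v=[-2.1429]
Step 53: x=[5.1645] v=[-2.1405]
Step 54: x=[5.0577] v=[-2.1361]
Step 55: x=[4.9512] v=[-2.1297]
Step 56: x=[4.8451] v=[-2.1213]
Step 57: x=[4.7396] v=[-2.1109]
Step 58: x=[4.6347] v=[-2.0985]
Step 59: x=[4.5305] v=[-2.0842]
Step 60: x=[4.4271] v=[-2.0679]
Step 61: x=[4.3246] v=[-2.0497]
Step 62: x=[4.2231] v=[-2.0295]
Step 63: x=[4.1227] v=[-2.0074]
Step 64: x=[4.0235] v=[-1.9835]
Step 65: x=[3.9256] v=[-1.9577]
Step 66: x=[3.8291] v=[-1.9301]
Step 67: x=[3.7341] v=[-1.9006]
Step 68: x=[3.6406] v=[-1.8694]
Step 69: x=[3.5488] v=[-1.8364]
Step 70: x=[3.4587] v=[-1.8017]
Step 71: x=[3.3704] v=[-1.7653]
v[0] did not become non-negative within 71 steps; using fallback time=3.5500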